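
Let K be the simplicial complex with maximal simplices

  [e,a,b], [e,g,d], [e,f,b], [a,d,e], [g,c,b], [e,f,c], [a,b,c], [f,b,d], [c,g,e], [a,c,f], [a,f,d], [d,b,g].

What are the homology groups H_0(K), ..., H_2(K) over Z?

H_0 ≅ Z,  H_1 ≅ Z/2Z,  H_2 = 0.

We work with the vertex ordering a < b < c < d < e < f < g. The simplices of K, each written with vertices in increasing order, are:

  0-simplices (7): a, b, c, d, e, f, g
  1-simplices (18): ab, ac, ad, ae, af, bc, bd, be, bf, bg, ce, cf, cg, de, df, dg, ef, eg
  2-simplices (12): abc, abe, acf, ade, adf, bcg, bdf, bdg, bef, cef, ceg, deg

so the chain groups are C_0 ≅ Z^7, C_1 ≅ Z^18, C_2 ≅ Z^12.

The boundary map ∂_1: C_1 → C_0 sends each edge [p,q] (with p < q) to q − p. For instance
  ∂ab = b − a.
As a 7×18 matrix over Z this has rank 6, with invariant factors (1,1,1,1,1,1).

The boundary map ∂_2: C_2 → C_1 acts by ∂[p,q,r] = [q,r] − [p,r] + [p,q]. For instance
  ∂cef = ef − cf + ce,
  ∂abc = bc − ac + ab.
This gives a 18×12 integer matrix of rank 12; reducing to Smith normal form yields diagonal entries (1,1,1,1,1,1,1,1,1,1,1,2).

Computing H_k = (kernel of ∂_k) / (image of ∂_{k+1}):

  H_0: rank C_0 − rank ∂_1 = 7 − 6 = 1, and the invariant factors of ∂_1 are all 1, so H_0 = Z.
  H_1: rank ker ∂_1 − rank ∂_2 = (18 − 6) − 12 = 0, and ∂_2 has invariant factor 2 > 1, so H_1 = Z/2Z.
  H_2: rank ker ∂_2 − rank ∂_3 = (12 − 12) − 0 = 0, and there is no ∂_3, so H_2 = 0.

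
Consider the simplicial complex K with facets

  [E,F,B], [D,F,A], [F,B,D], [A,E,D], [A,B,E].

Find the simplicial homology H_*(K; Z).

Order the vertices as A < B < D < E < F. Listing each simplex with vertices in this order, K has dimension 2 with simplices:

  0-simplices (5): A, B, D, E, F
  1-simplices (10): AB, AD, AE, AF, BD, BE, BF, DE, DF, EF
  2-simplices (5): ABE, ADE, ADF, BDF, BEF

giving chain groups C_0 ≅ Z^5, C_1 ≅ Z^10, C_2 ≅ Z^5.

The boundary map ∂_1: C_1 → C_0 maps an edge to its endpoints' difference, ∂[p,q] = q − p. For instance
  ∂DE = E − D.
As a 5×10 matrix over Z this has rank 4, with invariant factors (1,1,1,1).

∂_2: C_2 → C_1 acts by ∂[p,q,r] = [q,r] − [p,r] + [p,q]. For instance
  ∂BEF = EF − BF + BE,
  ∂ABE = BE − AE + AB.
This gives a 10×5 integer matrix of rank 5; reducing to Smith normal form yields diagonal entries (1,1,1,1,1).

Reading off H_k = ker ∂_k / im ∂_{k+1}:

  H_0: rank C_0 − rank ∂_1 = 5 − 4 = 1, and the invariant factors of ∂_1 are all 1, so H_0 ≅ Z.
  H_1: rank ker ∂_1 − rank ∂_2 = (10 − 4) − 5 = 1, and the invariant factors of ∂_2 are all 1, so H_1 ≅ Z.
  H_2: rank ker ∂_2 − rank ∂_3 = (5 − 5) − 0 = 0, and there is no ∂_3, so H_2 ≅ 0.

H_0 ≅ Z,  H_1 ≅ Z,  H_2 = 0.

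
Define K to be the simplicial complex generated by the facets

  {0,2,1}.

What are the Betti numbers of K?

Fix the vertex order 0 < 1 < 2 and write every simplex with vertices in increasing order. Then dim K = 2 and the simplices of K are:

  0-simplices (3): [0], [1], [2]
  1-simplices (3): [0,1], [0,2], [1,2]
  2-simplices (1): [0,1,2]

so the chain groups are C_0 ≅ Z^3, C_1 ≅ Z^3, C_2 ≅ Z^1.

Boundary ∂_1: C_1 → C_0 maps an edge to its endpoints' difference, ∂[p,q] = q − p.
As a 3×3 matrix over Z this has rank 2, with invariant factors (1,1).

Boundary ∂_2: C_2 → C_1 sends each 2-simplex [p,q,r] to [q,r] − [p,r] + [p,q]. For instance
  ∂[0,1,2] = [1,2] − [0,2] + [0,1].
The 3×1 boundary matrix has rank 1 and Smith normal form diag(1).

From H_k ≅ ker(∂_k) / im(∂_{k+1}) we obtain:

  H_0: rank C_0 − rank ∂_1 = 3 − 2 = 1, and the invariant factors of ∂_1 are all 1, so H_0 ≅ Z.
  H_1: rank ker ∂_1 − rank ∂_2 = (3 − 2) − 1 = 0, and the invariant factors of ∂_2 are all 1, so H_1 ≅ 0.
  H_2: rank ker ∂_2 − rank ∂_3 = (1 − 1) − 0 = 0, and there is no ∂_3, so H_2 ≅ 0.

Hence the Betti numbers are b_0 = 1, b_1 = 0, b_2 = 0.

b_0 = 1, b_1 = 0, b_2 = 0.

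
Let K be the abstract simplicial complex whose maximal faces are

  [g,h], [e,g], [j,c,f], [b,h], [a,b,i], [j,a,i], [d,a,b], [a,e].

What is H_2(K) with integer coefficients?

Order the vertices as a < b < c < d < e < f < g < h < i < j. Listing each simplex with vertices in this order, K has dimension 2 with simplices:

  0-simplices (10): a, b, c, d, e, f, g, h, i, j
  1-simplices (14): ab, ad, ae, ai, aj, bd, bh, bi, cf, cj, eg, fj, gh, ij
  2-simplices (4): abd, abi, aij, cfj

so the chain groups are C_0 ≅ Z^10, C_1 ≅ Z^14, C_2 ≅ Z^4.

The boundary map ∂_1: C_1 → C_0 maps an edge to its endpoints' difference, ∂[p,q] = q − p. For instance
  ∂ij = j − i.
The 10×14 boundary matrix has rank 9 and Smith normal form diag(1,1,1,1,1,1,1,1,1).

Boundary ∂_2: C_2 → C_1 sends each 2-simplex [p,q,r] to [q,r] − [p,r] + [p,q]. For instance
  ∂abi = bi − ai + ab,
  ∂cfj = fj − cj + cf.
As a 14×4 matrix over Z this has rank 4, with invariant factors (1,1,1,1).

Reading off H_k = ker ∂_k / im ∂_{k+1}:

  H_2: rank ker ∂_2 − rank ∂_3 = (4 − 4) − 0 = 0, and there is no ∂_3, so H_2 ≅ 0.

H_2 = 0.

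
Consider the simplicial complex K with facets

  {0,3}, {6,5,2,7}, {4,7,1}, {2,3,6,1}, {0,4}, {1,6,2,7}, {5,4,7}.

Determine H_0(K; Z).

H_0 ≅ Z.

We work with the vertex ordering 0 < 1 < 2 < 3 < 4 < 5 < 6 < 7. The simplices of K, each written with vertices in increasing order, are:

  0-simplices (8): [0], [1], [2], [3], [4], [5], [6], [7]
  1-simplices (17): [0,3], [0,4], [1,2], [1,3], [1,4], [1,6], [1,7], [2,3], [2,5], [2,6], [2,7], [3,6], [4,5], [4,7], [5,6], [5,7], [6,7]
  2-simplices (12): [1,2,3], [1,2,6], [1,2,7], [1,3,6], [1,4,7], [1,6,7], [2,3,6], [2,5,6], [2,5,7], [2,6,7], [4,5,7], [5,6,7]
  3-simplices (3): [1,2,3,6], [1,2,6,7], [2,5,6,7]

giving chain groups C_0 ≅ Z^8, C_1 ≅ Z^17, C_2 ≅ Z^12, C_3 ≅ Z^3.

The boundary map ∂_1: C_1 → C_0 is given by ∂[p,q] = [q] − [p]. For instance
  ∂[4,7] = [7] − [4].
The 8×17 boundary matrix has rank 7 and Smith normal form diag(1,1,1,1,1,1,1).

∂_2: C_2 → C_1 maps a triangle to the signed sum of its edges. For instance
  ∂[1,2,6] = [2,6] − [1,6] + [1,2],
  ∂[2,5,6] = [5,6] − [2,6] + [2,5].
The 17×12 boundary matrix has rank 9 and Smith normal form diag(1,1,1,1,1,1,1,1,1).

The boundary map ∂_3: C_3 → C_2 sends each 3-simplex σ to the alternating sum Σ_i (−1)^i (σ with its i-th vertex removed). For instance
  ∂[1,2,6,7] = [2,6,7] − [1,6,7] + [1,2,7] − [1,2,6],
  ∂[1,2,3,6] = [2,3,6] − [1,3,6] + [1,2,6] − [1,2,3].
This gives a 12×3 integer matrix of rank 3; reducing to Smith normal form yields diagonal entries (1,1,1).

Computing H_k = (kernel of ∂_k) / (image of ∂_{k+1}):

  H_0: rank C_0 − rank ∂_1 = 8 − 7 = 1, and the invariant factors of ∂_1 are all 1, so H_0 = Z.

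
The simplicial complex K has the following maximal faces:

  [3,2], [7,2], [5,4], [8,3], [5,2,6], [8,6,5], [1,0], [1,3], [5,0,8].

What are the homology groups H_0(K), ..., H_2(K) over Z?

H_0 ≅ Z,  H_1 ≅ Z^2,  H_2 = 0.

Fix the vertex order 0 < 1 < 2 < 3 < 4 < 5 < 6 < 7 < 8 and write every simplex with vertices in increasing order. Then dim K = 2 and the simplices of K are:

  0-simplices (9): [0], [1], [2], [3], [4], [5], [6], [7], [8]
  1-simplices (13): [0,1], [0,5], [0,8], [1,3], [2,3], [2,5], [2,6], [2,7], [3,8], [4,5], [5,6], [5,8], [6,8]
  2-simplices (3): [0,5,8], [2,5,6], [5,6,8]

Hence C_0 ≅ Z^9, C_1 ≅ Z^13, C_2 ≅ Z^3.

Boundary ∂_1: C_1 → C_0 maps an edge to its endpoints' difference, ∂[p,q] = q − p. For instance
  ∂[1,3] = [3] − [1].
The resulting 9×13 matrix has rank 8, and its Smith normal form has invariant factors (1,1,1,1,1,1,1,1).

∂_2: C_2 → C_1 acts by ∂[p,q,r] = [q,r] − [p,r] + [p,q]. For instance
  ∂[2,5,6] = [5,6] − [2,6] + [2,5],
  ∂[5,6,8] = [6,8] − [5,8] + [5,6].
The resulting 13×3 matrix has rank 3, and its Smith normal form has invariant factors (1,1,1).

Now H_k = ker ∂_k / im ∂_{k+1}, so:

  H_0: rank C_0 − rank ∂_1 = 9 − 8 = 1, and the invariant factors of ∂_1 are all 1, so H_0 ≅ Z.
  H_1: rank ker ∂_1 − rank ∂_2 = (13 − 8) − 3 = 2, and the invariant factors of ∂_2 are all 1, so H_1 ≅ Z^2.
  H_2: rank ker ∂_2 − rank ∂_3 = (3 − 3) − 0 = 0, and there is no ∂_3, so H_2 ≅ 0.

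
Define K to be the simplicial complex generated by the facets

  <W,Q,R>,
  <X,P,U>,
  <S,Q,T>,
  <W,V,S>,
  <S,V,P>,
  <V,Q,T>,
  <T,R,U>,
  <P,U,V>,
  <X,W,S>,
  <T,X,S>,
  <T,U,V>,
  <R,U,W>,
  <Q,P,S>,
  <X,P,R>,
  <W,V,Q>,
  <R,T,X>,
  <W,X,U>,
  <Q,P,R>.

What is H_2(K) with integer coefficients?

H_2 ≅ 0.

We work with the vertex ordering P < Q < R < S < T < U < V < W < X. The simplices of K, each written with vertices in increasing order, are:

  0-simplices (9): P, Q, R, S, T, U, V, W, X
  1-simplices (27): PQ, PR, PS, PU, PV, PX, QR, QS, QT, QV, QW, RT, RU, RW, RX, ST, SV, SW, SX, TU, TV, TX, UV, UW, UX, VW, WX
  2-simplices (18): PQR, PQS, PRX, PSV, PUV, PUX, QRW, QST, QTV, QVW, RTU, RTX, RUW, STX, SVW, SWX, TUV, UWX

giving chain groups C_0 ≅ Z^9, C_1 ≅ Z^27, C_2 ≅ Z^18.

The boundary map ∂_1: C_1 → C_0 is given by ∂[p,q] = [q] − [p].
As a 9×27 matrix over Z this has rank 8, with invariant factors (1,1,1,1,1,1,1,1).

Boundary ∂_2: C_2 → C_1 maps a triangle to the signed sum of its edges. For instance
  ∂QVW = VW − QW + QV,
  ∂PQS = QS − PS + PQ.
This gives a 27×18 integer matrix of rank 18; reducing to Smith normal form yields diagonal entries (1,1,1,1,1,1,1,1,1,1,1,1,1,1,1,1,1,2).

From H_k ≅ ker(∂_k) / im(∂_{k+1}) we obtain:

  H_2: rank ker ∂_2 − rank ∂_3 = (18 − 18) − 0 = 0, and there is no ∂_3, so H_2 = 0.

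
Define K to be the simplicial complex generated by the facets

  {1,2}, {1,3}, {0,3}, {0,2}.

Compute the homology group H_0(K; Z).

Fix the vertex order 0 < 1 < 2 < 3 and write every simplex with vertices in increasing order. Then dim K = 1 and the simplices of K are:

  0-simplices (4): [0], [1], [2], [3]
  1-simplices (4): [0,2], [0,3], [1,2], [1,3]

giving chain groups C_0 ≅ Z^4, C_1 ≅ Z^4.

The boundary map ∂_1: C_1 → C_0 is given by ∂[p,q] = [q] − [p].
The 4×4 boundary matrix has rank 3 and Smith normal form diag(1,1,1).

From H_k ≅ ker(∂_k) / im(∂_{k+1}) we obtain:

  H_0: rank C_0 − rank ∂_1 = 4 − 3 = 1, and the invariant factors of ∂_1 are all 1, so H_0 ≅ Z.

(K is a triangulation of the circle S^1.)

H_0 = Z.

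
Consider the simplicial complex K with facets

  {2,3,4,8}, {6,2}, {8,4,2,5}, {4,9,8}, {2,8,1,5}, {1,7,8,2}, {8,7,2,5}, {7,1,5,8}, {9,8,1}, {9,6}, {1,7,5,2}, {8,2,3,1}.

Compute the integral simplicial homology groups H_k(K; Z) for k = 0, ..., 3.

H_0 = Z,  H_1 = Z,  H_2 = 0,  H_3 = Z.

Order the vertices as 1 < 2 < 3 < 4 < 5 < 6 < 7 < 8 < 9. Listing each simplex with vertices in this order, K has dimension 3 with simplices:

  0-simplices (9): [1], [2], [3], [4], [5], [6], [7], [8], [9]
  1-simplices (22): [1,2], [1,3], [1,5], [1,7], [1,8], [1,9], [2,3], [2,4], [2,5], [2,6], [2,7], [2,8], [3,4], [3,8], [4,5], [4,8], [4,9], [5,7], [5,8], [6,9], [7,8], [8,9]
  2-simplices (20): (20 of them)
  3-simplices (8): [1,2,3,8], [1,2,5,7], [1,2,5,8], [1,2,7,8], [1,5,7,8], [2,3,4,8], [2,4,5,8], [2,5,7,8]

giving chain groups C_0 ≅ Z^9, C_1 ≅ Z^22, C_2 ≅ Z^20, C_3 ≅ Z^8.

Boundary ∂_1: C_1 → C_0 maps an edge to its endpoints' difference, ∂[p,q] = q − p. For instance
  ∂[6,9] = [9] − [6].
The 9×22 boundary matrix has rank 8 and Smith normal form diag(1,1,1,1,1,1,1,1).

Boundary ∂_2: C_2 → C_1 sends each 2-simplex [p,q,r] to [q,r] − [p,r] + [p,q]. For instance
  ∂[1,5,8] = [5,8] − [1,8] + [1,5],
  ∂[2,5,8] = [5,8] − [2,8] + [2,5].
The 22×20 boundary matrix has rank 13 and Smith normal form diag(1,1,1,1,1,1,1,1,1,1,1,1,1).

∂_3: C_3 → C_2 sends each 3-simplex σ to the alternating sum Σ_i (−1)^i (σ with its i-th vertex removed). For instance
  ∂[2,3,4,8] = [3,4,8] − [2,4,8] + [2,3,8] − [2,3,4],
  ∂[1,2,7,8] = [2,7,8] − [1,7,8] + [1,2,8] − [1,2,7].
The resulting 20×8 matrix has rank 7, and its Smith normal form has invariant factors (1,1,1,1,1,1,1).

Now H_k = ker ∂_k / im ∂_{k+1}, so:

  H_0: rank C_0 − rank ∂_1 = 9 − 8 = 1, and the invariant factors of ∂_1 are all 1, so H_0 ≅ Z.
  H_1: rank ker ∂_1 − rank ∂_2 = (22 − 8) − 13 = 1, and the invariant factors of ∂_2 are all 1, so H_1 ≅ Z.
  H_2: rank ker ∂_2 − rank ∂_3 = (20 − 13) − 7 = 0, and the invariant factors of ∂_3 are all 1, so H_2 ≅ 0.
  H_3: rank ker ∂_3 − rank ∂_4 = (8 − 7) − 0 = 1, and there is no ∂_4, so H_3 ≅ Z.

As a check, the Euler characteristic is 9 − 22 + 20 − 8 = -1, which agrees with 1 − 1 + 0 − 1 = -1.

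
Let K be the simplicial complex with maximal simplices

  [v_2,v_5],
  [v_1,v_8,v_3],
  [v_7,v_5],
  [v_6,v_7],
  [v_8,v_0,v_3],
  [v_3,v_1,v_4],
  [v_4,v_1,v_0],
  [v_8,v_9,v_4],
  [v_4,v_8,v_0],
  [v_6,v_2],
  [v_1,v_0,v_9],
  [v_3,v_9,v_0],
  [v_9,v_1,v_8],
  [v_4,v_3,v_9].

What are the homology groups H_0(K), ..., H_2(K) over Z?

H_0 = Z^2,  H_1 = Z ⊕ Z/2Z,  H_2 = 0.

We work with the vertex ordering v_0 < v_1 < v_2 < v_3 < v_4 < v_5 < v_6 < v_7 < v_8 < v_9. The simplices of K, each written with vertices in increasing order, are:

  0-simplices (10): [v_0], [v_1], [v_2], [v_3], [v_4], [v_5], [v_6], [v_7], [v_8], [v_9]
  1-simplices (19): (19 of them)
  2-simplices (10): [v_0,v_1,v_4], [v_0,v_1,v_9], [v_0,v_3,v_8], [v_0,v_3,v_9], [v_0,v_4,v_8], [v_1,v_3,v_4], [v_1,v_3,v_8], [v_1,v_8,v_9], [v_3,v_4,v_9], [v_4,v_8,v_9]

so the chain groups are C_0 ≅ Z^10, C_1 ≅ Z^19, C_2 ≅ Z^10.

∂_1: C_1 → C_0 sends each edge [p,q] (with p < q) to q − p. For instance
  ∂[v_2,v_5] = [v_5] − [v_2].
The resulting 10×19 matrix has rank 8, and its Smith normal form has invariant factors (1,1,1,1,1,1,1,1).

The boundary map ∂_2: C_2 → C_1 acts by ∂[p,q,r] = [q,r] − [p,r] + [p,q]. For instance
  ∂[v_3,v_4,v_9] = [v_4,v_9] − [v_3,v_9] + [v_3,v_4],
  ∂[v_1,v_3,v_8] = [v_3,v_8] − [v_1,v_8] + [v_1,v_3].
As a 19×10 matrix over Z this has rank 10, with invariant factors (1,1,1,1,1,1,1,1,1,2).

Reading off H_k = ker ∂_k / im ∂_{k+1}:

  H_0: rank C_0 − rank ∂_1 = 10 − 8 = 2, and the invariant factors of ∂_1 are all 1, so H_0 = Z^2.
  H_1: rank ker ∂_1 − rank ∂_2 = (19 − 8) − 10 = 1, and ∂_2 has invariant factor 2 > 1, so H_1 = Z ⊕ Z/2Z.
  H_2: rank ker ∂_2 − rank ∂_3 = (10 − 10) − 0 = 0, and there is no ∂_3, so H_2 = 0.

As a check, the Euler characteristic is 10 − 19 + 10 = 1, which agrees with 2 − 1 + 0 = 1.
(K is a triangulation of the disjoint union of the real projective plane RP^2 and the circle S^1.)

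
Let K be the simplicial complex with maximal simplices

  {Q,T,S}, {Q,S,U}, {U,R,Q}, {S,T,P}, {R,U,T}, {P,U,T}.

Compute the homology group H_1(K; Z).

K has 6 vertices, 12 edges, 6 triangles.
rank ∂_1 = 5, rank ∂_2 = 6 ⇒ b_1 = 12 − 5 − 6 = 1; all invariant factors of ∂_2 are 1 so no torsion. So H_1 ≅ Z.

H_1 = Z.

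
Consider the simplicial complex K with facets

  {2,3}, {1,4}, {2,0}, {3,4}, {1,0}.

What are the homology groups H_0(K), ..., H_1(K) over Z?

H_0 = Z,  H_1 = Z.

We work with the vertex ordering 0 < 1 < 2 < 3 < 4. The simplices of K, each written with vertices in increasing order, are:

  0-simplices (5): [0], [1], [2], [3], [4]
  1-simplices (5): [0,1], [0,2], [1,4], [2,3], [3,4]

so the chain groups are C_0 ≅ Z^5, C_1 ≅ Z^5.

Boundary ∂_1: C_1 → C_0 maps an edge to its endpoints' difference, ∂[p,q] = q − p.
The 5×5 boundary matrix has rank 4 and Smith normal form diag(1,1,1,1).

Now H_k = ker ∂_k / im ∂_{k+1}, so:

  H_0: rank C_0 − rank ∂_1 = 5 − 4 = 1, and the invariant factors of ∂_1 are all 1, so H_0 ≅ Z.
  H_1: rank ker ∂_1 − rank ∂_2 = (5 − 4) − 0 = 1, and there is no ∂_2, so H_1 ≅ Z.

As a check, the Euler characteristic is 5 − 5 = 0, which agrees with 1 − 1 = 0.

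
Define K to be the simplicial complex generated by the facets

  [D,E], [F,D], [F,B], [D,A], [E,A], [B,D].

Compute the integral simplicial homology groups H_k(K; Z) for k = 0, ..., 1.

H_0 = Z,  H_1 = Z^2.

K has 5 vertices, 6 edges.
rank ∂_0 = 0, rank ∂_1 = 4 ⇒ b_0 = 5 − 0 − 4 = 1; all invariant factors of ∂_1 are 1 so no torsion. So H_0 = Z.
rank ∂_1 = 4, rank ∂_2 = 0 ⇒ b_1 = 6 − 4 − 0 = 2. So H_1 = Z^2.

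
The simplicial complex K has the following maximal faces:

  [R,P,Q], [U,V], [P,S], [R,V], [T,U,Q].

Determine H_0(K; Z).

H_0 = Z.

Fix the vertex order P < Q < R < S < T < U < V and write every simplex with vertices in increasing order. Then dim K = 2 and the simplices of K are:

  0-simplices (7): P, Q, R, S, T, U, V
  1-simplices (9): PQ, PR, PS, QR, QT, QU, RV, TU, UV
  2-simplices (2): PQR, QTU

so the chain groups are C_0 ≅ Z^7, C_1 ≅ Z^9, C_2 ≅ Z^2.

The boundary map ∂_1: C_1 → C_0 sends each edge [p,q] (with p < q) to q − p.
As a 7×9 matrix over Z this has rank 6, with invariant factors (1,1,1,1,1,1).

The boundary map ∂_2: C_2 → C_1 acts by ∂[p,q,r] = [q,r] − [p,r] + [p,q]. For instance
  ∂QTU = TU − QU + QT,
  ∂PQR = QR − PR + PQ.
This gives a 9×2 integer matrix of rank 2; reducing to Smith normal form yields diagonal entries (1,1).

From H_k ≅ ker(∂_k) / im(∂_{k+1}) we obtain:

  H_0: rank C_0 − rank ∂_1 = 7 − 6 = 1, and the invariant factors of ∂_1 are all 1, so H_0 = Z.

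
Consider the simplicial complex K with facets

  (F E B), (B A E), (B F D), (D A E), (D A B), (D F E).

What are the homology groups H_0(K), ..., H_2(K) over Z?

We work with the vertex ordering A < B < D < E < F. The simplices of K, each written with vertices in increasing order, are:

  0-simplices (5): A, B, D, E, F
  1-simplices (9): AB, AD, AE, BD, BE, BF, DE, DF, EF
  2-simplices (6): ABD, ABE, ADE, BDF, BEF, DEF

so the chain groups are C_0 ≅ Z^5, C_1 ≅ Z^9, C_2 ≅ Z^6.

Boundary ∂_1: C_1 → C_0 is given by ∂[p,q] = [q] − [p]. For instance
  ∂AB = B − A.
The 5×9 boundary matrix has rank 4 and Smith normal form diag(1,1,1,1).

∂_2: C_2 → C_1 sends each 2-simplex [p,q,r] to [q,r] − [p,r] + [p,q]. For instance
  ∂DEF = EF − DF + DE,
  ∂ABD = BD − AD + AB.
The resulting 9×6 matrix has rank 5, and its Smith normal form has invariant factors (1,1,1,1,1).

From H_k ≅ ker(∂_k) / im(∂_{k+1}) we obtain:

  H_0: rank C_0 − rank ∂_1 = 5 − 4 = 1, and the invariant factors of ∂_1 are all 1, so H_0 ≅ Z.
  H_1: rank ker ∂_1 − rank ∂_2 = (9 − 4) − 5 = 0, and the invariant factors of ∂_2 are all 1, so H_1 ≅ 0.
  H_2: rank ker ∂_2 − rank ∂_3 = (6 − 5) − 0 = 1, and there is no ∂_3, so H_2 ≅ Z.

H_0 = Z,  H_1 = 0,  H_2 = Z.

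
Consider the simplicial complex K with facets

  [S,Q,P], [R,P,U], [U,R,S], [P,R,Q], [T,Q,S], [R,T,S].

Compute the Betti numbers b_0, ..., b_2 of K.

b_0 = 1, b_1 = 1, b_2 = 0.

Order the vertices as P < Q < R < S < T < U. Listing each simplex with vertices in this order, K has dimension 2 with simplices:

  0-simplices (6): P, Q, R, S, T, U
  1-simplices (12): PQ, PR, PS, PU, QR, QS, QT, RS, RT, RU, ST, SU
  2-simplices (6): PQR, PQS, PRU, QST, RST, RSU

giving chain groups C_0 ≅ Z^6, C_1 ≅ Z^12, C_2 ≅ Z^6.

The boundary map ∂_1: C_1 → C_0 maps an edge to its endpoints' difference, ∂[p,q] = q − p.
This gives a 6×12 integer matrix of rank 5; reducing to Smith normal form yields diagonal entries (1,1,1,1,1).

The boundary map ∂_2: C_2 → C_1 sends each 2-simplex [p,q,r] to [q,r] − [p,r] + [p,q]. For instance
  ∂RST = ST − RT + RS,
  ∂QST = ST − QT + QS.
As a 12×6 matrix over Z this has rank 6, with invariant factors (1,1,1,1,1,1).

Now H_k = ker ∂_k / im ∂_{k+1}, so:

  H_0: rank C_0 − rank ∂_1 = 6 − 5 = 1, and the invariant factors of ∂_1 are all 1, so H_0 = Z.
  H_1: rank ker ∂_1 − rank ∂_2 = (12 − 5) − 6 = 1, and the invariant factors of ∂_2 are all 1, so H_1 = Z.
  H_2: rank ker ∂_2 − rank ∂_3 = (6 − 6) − 0 = 0, and there is no ∂_3, so H_2 = 0.

(K is a triangulation of the cylinder S^1 x I.)

Hence the Betti numbers are b_0 = 1, b_1 = 1, b_2 = 0.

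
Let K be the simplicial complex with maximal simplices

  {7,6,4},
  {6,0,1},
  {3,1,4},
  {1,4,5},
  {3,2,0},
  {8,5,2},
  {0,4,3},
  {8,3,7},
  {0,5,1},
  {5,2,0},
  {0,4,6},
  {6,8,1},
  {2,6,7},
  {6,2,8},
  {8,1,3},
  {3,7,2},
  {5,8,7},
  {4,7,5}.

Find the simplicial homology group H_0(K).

H_0 = Z.

We work with the vertex ordering 0 < 1 < 2 < 3 < 4 < 5 < 6 < 7 < 8. The simplices of K, each written with vertices in increasing order, are:

  0-simplices (9): [0], [1], [2], [3], [4], [5], [6], [7], [8]
  1-simplices (27): (27 of them)
  2-simplices (18): [0,1,5], [0,1,6], [0,2,3], [0,2,5], [0,3,4], [0,4,6], [1,3,4], [1,3,8], [1,4,5], [1,6,8], [2,3,7], [2,5,8], [2,6,7], [2,6,8], [3,7,8], [4,5,7], [4,6,7], [5,7,8]

Hence C_0 ≅ Z^9, C_1 ≅ Z^27, C_2 ≅ Z^18.

Boundary ∂_1: C_1 → C_0 sends each edge [p,q] (with p < q) to q − p. For instance
  ∂[1,8] = [8] − [1].
The 9×27 boundary matrix has rank 8 and Smith normal form diag(1,1,1,1,1,1,1,1).

∂_2: C_2 → C_1 sends each 2-simplex [p,q,r] to [q,r] − [p,r] + [p,q]. For instance
  ∂[0,1,5] = [1,5] − [0,5] + [0,1],
  ∂[0,1,6] = [1,6] − [0,6] + [0,1].
This gives a 27×18 integer matrix of rank 18; reducing to Smith normal form yields diagonal entries (1,1,1,1,1,1,1,1,1,1,1,1,1,1,1,1,1,2).

Computing H_k = (kernel of ∂_k) / (image of ∂_{k+1}):

  H_0: rank C_0 − rank ∂_1 = 9 − 8 = 1, and the invariant factors of ∂_1 are all 1, so H_0 ≅ Z.

(K is a triangulation of the Klein bottle.)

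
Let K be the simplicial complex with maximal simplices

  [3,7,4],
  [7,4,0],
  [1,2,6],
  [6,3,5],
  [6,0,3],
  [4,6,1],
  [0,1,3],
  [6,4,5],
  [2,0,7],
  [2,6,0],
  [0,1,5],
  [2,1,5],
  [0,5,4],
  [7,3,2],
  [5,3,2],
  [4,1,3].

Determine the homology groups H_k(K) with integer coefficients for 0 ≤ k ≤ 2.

Order the vertices as 0 < 1 < 2 < 3 < 4 < 5 < 6 < 7. Listing each simplex with vertices in this order, K has dimension 2 with simplices:

  0-simplices (8): [0], [1], [2], [3], [4], [5], [6], [7]
  1-simplices (24): (24 of them)
  2-simplices (16): [0,1,3], [0,1,5], [0,2,6], [0,2,7], [0,3,6], [0,4,5], [0,4,7], [1,2,5], [1,2,6], [1,3,4], [1,4,6], [2,3,5], [2,3,7], [3,4,7], [3,5,6], [4,5,6]

giving chain groups C_0 ≅ Z^8, C_1 ≅ Z^24, C_2 ≅ Z^16.

The boundary map ∂_1: C_1 → C_0 is given by ∂[p,q] = [q] − [p].
As a 8×24 matrix over Z this has rank 7, with invariant factors (1,1,1,1,1,1,1).

Boundary ∂_2: C_2 → C_1 sends each 2-simplex [p,q,r] to [q,r] − [p,r] + [p,q]. For instance
  ∂[1,2,5] = [2,5] − [1,5] + [1,2],
  ∂[1,2,6] = [2,6] − [1,6] + [1,2].
This gives a 24×16 integer matrix of rank 15; reducing to Smith normal form yields diagonal entries (1,1,1,1,1,1,1,1,1,1,1,1,1,1,1).

From H_k ≅ ker(∂_k) / im(∂_{k+1}) we obtain:

  H_0: rank C_0 − rank ∂_1 = 8 − 7 = 1, and the invariant factors of ∂_1 are all 1, so H_0 = Z.
  H_1: rank ker ∂_1 − rank ∂_2 = (24 − 7) − 15 = 2, and the invariant factors of ∂_2 are all 1, so H_1 = Z^2.
  H_2: rank ker ∂_2 − rank ∂_3 = (16 − 15) − 0 = 1, and there is no ∂_3, so H_2 = Z.

As a check, the Euler characteristic is 8 − 24 + 16 = 0, which agrees with 1 − 2 + 1 = 0.
(K is a triangulation of the torus T^2.)

H_0 ≅ Z,  H_1 ≅ Z^2,  H_2 ≅ Z.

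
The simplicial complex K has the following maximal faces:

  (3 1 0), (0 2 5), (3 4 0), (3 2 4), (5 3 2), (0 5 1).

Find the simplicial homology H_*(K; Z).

We work with the vertex ordering 0 < 1 < 2 < 3 < 4 < 5. The simplices of K, each written with vertices in increasing order, are:

  0-simplices (6): [0], [1], [2], [3], [4], [5]
  1-simplices (12): [0,1], [0,2], [0,3], [0,4], [0,5], [1,3], [1,5], [2,3], [2,4], [2,5], [3,4], [3,5]
  2-simplices (6): [0,1,3], [0,1,5], [0,2,5], [0,3,4], [2,3,4], [2,3,5]

Hence C_0 ≅ Z^6, C_1 ≅ Z^12, C_2 ≅ Z^6.

∂_1: C_1 → C_0 maps an edge to its endpoints' difference, ∂[p,q] = q − p.
The 6×12 boundary matrix has rank 5 and Smith normal form diag(1,1,1,1,1).

The boundary map ∂_2: C_2 → C_1 sends each 2-simplex [p,q,r] to [q,r] − [p,r] + [p,q]. For instance
  ∂[0,1,5] = [1,5] − [0,5] + [0,1],
  ∂[0,2,5] = [2,5] − [0,5] + [0,2].
This gives a 12×6 integer matrix of rank 6; reducing to Smith normal form yields diagonal entries (1,1,1,1,1,1).

Now H_k = ker ∂_k / im ∂_{k+1}, so:

  H_0: rank C_0 − rank ∂_1 = 6 − 5 = 1, and the invariant factors of ∂_1 are all 1, so H_0 ≅ Z.
  H_1: rank ker ∂_1 − rank ∂_2 = (12 − 5) − 6 = 1, and the invariant factors of ∂_2 are all 1, so H_1 ≅ Z.
  H_2: rank ker ∂_2 − rank ∂_3 = (6 − 6) − 0 = 0, and there is no ∂_3, so H_2 ≅ 0.

As a check, the Euler characteristic is 6 − 12 + 6 = 0, which agrees with 1 − 1 + 0 = 0.

H_0 ≅ Z,  H_1 ≅ Z,  H_2 = 0.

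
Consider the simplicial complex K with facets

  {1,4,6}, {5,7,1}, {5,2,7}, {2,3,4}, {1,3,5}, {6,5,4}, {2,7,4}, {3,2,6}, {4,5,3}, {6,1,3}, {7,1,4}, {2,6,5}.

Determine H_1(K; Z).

H_1 ≅ Z/2.

Order the vertices as 1 < 2 < 3 < 4 < 5 < 6 < 7. Listing each simplex with vertices in this order, K has dimension 2 with simplices:

  0-simplices (7): [1], [2], [3], [4], [5], [6], [7]
  1-simplices (18): [1,3], [1,4], [1,5], [1,6], [1,7], [2,3], [2,4], [2,5], [2,6], [2,7], [3,4], [3,5], [3,6], [4,5], [4,6], [4,7], [5,6], [5,7]
  2-simplices (12): [1,3,5], [1,3,6], [1,4,6], [1,4,7], [1,5,7], [2,3,4], [2,3,6], [2,4,7], [2,5,6], [2,5,7], [3,4,5], [4,5,6]

Hence C_0 ≅ Z^7, C_1 ≅ Z^18, C_2 ≅ Z^12.

∂_1: C_1 → C_0 sends each edge [p,q] (with p < q) to q − p.
This gives a 7×18 integer matrix of rank 6; reducing to Smith normal form yields diagonal entries (1,1,1,1,1,1).

Boundary ∂_2: C_2 → C_1 acts by ∂[p,q,r] = [q,r] − [p,r] + [p,q]. For instance
  ∂[2,3,4] = [3,4] − [2,4] + [2,3],
  ∂[2,5,6] = [5,6] − [2,6] + [2,5].
The resulting 18×12 matrix has rank 12, and its Smith normal form has invariant factors (1,1,1,1,1,1,1,1,1,1,1,2).

Now H_k = ker ∂_k / im ∂_{k+1}, so:

  H_1: rank ker ∂_1 − rank ∂_2 = (18 − 6) − 12 = 0, and ∂_2 has invariant factor 2 > 1, so H_1 = Z/2.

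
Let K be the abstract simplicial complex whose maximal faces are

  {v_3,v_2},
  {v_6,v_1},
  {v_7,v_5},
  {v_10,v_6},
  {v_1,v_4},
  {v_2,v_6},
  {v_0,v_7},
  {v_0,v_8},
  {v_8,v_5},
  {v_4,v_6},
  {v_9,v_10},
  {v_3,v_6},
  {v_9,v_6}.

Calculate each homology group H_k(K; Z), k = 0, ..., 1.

We work with the vertex ordering v_0 < v_1 < v_2 < v_3 < v_4 < v_5 < v_6 < v_7 < v_8 < v_9 < v_10. The simplices of K, each written with vertices in increasing order, are:

  0-simplices (11): [v_0], [v_1], [v_2], [v_3], [v_4], [v_5], [v_6], [v_7], [v_8], [v_9], [v_10]
  1-simplices (13): [v_0,v_7], [v_0,v_8], [v_1,v_4], [v_1,v_6], [v_2,v_3], [v_2,v_6], [v_3,v_6], [v_4,v_6], [v_5,v_7], [v_5,v_8], [v_6,v_9], [v_6,v_10], [v_9,v_10]

giving chain groups C_0 ≅ Z^11, C_1 ≅ Z^13.

The boundary map ∂_1: C_1 → C_0 maps an edge to its endpoints' difference, ∂[p,q] = q − p. For instance
  ∂[v_6,v_10] = [v_10] − [v_6].
The resulting 11×13 matrix has rank 9, and its Smith normal form has invariant factors (1,1,1,1,1,1,1,1,1).

From H_k ≅ ker(∂_k) / im(∂_{k+1}) we obtain:

  H_0: rank C_0 − rank ∂_1 = 11 − 9 = 2, and the invariant factors of ∂_1 are all 1, so H_0 = Z^2.
  H_1: rank ker ∂_1 − rank ∂_2 = (13 − 9) − 0 = 4, and there is no ∂_2, so H_1 = Z^4.

H_0 ≅ Z^2,  H_1 ≅ Z^4.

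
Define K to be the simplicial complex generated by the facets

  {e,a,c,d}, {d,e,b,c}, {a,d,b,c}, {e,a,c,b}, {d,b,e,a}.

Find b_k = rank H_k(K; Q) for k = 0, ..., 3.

Take the total order a < b < c < d < e on the vertex set. Then K (dimension 3) consists of the simplices:

  0-simplices (5): a, b, c, d, e
  1-simplices (10): ab, ac, ad, ae, bc, bd, be, cd, ce, de
  2-simplices (10): abc, abd, abe, acd, ace, ade, bcd, bce, bde, cde
  3-simplices (5): abcd, abce, abde, acde, bcde

Hence C_0 ≅ Z^5, C_1 ≅ Z^10, C_2 ≅ Z^10, C_3 ≅ Z^5.

∂_1: C_1 → C_0 sends each edge [p,q] (with p < q) to q − p. For instance
  ∂ae = e − a.
The 5×10 boundary matrix has rank 4 and Smith normal form diag(1,1,1,1).

Boundary ∂_2: C_2 → C_1 acts by ∂[p,q,r] = [q,r] − [p,r] + [p,q]. For instance
  ∂acd = cd − ad + ac,
  ∂ade = de − ae + ad.
As a 10×10 matrix over Z this has rank 6, with invariant factors (1,1,1,1,1,1).

∂_3: C_3 → C_2 sends each 3-simplex σ to the alternating sum Σ_i (−1)^i (σ with its i-th vertex removed). For instance
  ∂bcde = cde − bde + bce − bcd,
  ∂abde = bde − ade + abe − abd.
This gives a 10×5 integer matrix of rank 4; reducing to Smith normal form yields diagonal entries (1,1,1,1).

Now H_k = ker ∂_k / im ∂_{k+1}, so:

  H_0: rank C_0 − rank ∂_1 = 5 − 4 = 1, and the invariant factors of ∂_1 are all 1, so H_0 = Z.
  H_1: rank ker ∂_1 − rank ∂_2 = (10 − 4) − 6 = 0, and the invariant factors of ∂_2 are all 1, so H_1 = 0.
  H_2: rank ker ∂_2 − rank ∂_3 = (10 − 6) − 4 = 0, and the invariant factors of ∂_3 are all 1, so H_2 = 0.
  H_3: rank ker ∂_3 − rank ∂_4 = (5 − 4) − 0 = 1, and there is no ∂_4, so H_3 = Z.

As a check, the Euler characteristic is 5 − 10 + 10 − 5 = 0, which agrees with 1 − 0 + 0 − 1 = 0.

Hence the Betti numbers are b_0 = 1, b_1 = 0, b_2 = 0, b_3 = 1.

b_0 = 1, b_1 = 0, b_2 = 0, b_3 = 1.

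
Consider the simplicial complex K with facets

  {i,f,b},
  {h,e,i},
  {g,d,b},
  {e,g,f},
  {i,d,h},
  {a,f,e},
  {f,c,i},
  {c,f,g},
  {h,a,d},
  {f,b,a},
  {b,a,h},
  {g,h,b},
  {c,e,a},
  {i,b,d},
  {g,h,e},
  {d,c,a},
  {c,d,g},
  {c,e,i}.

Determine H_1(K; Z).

H_1 = Z × Z/2.

Take the total order a < b < c < d < e < f < g < h < i on the vertex set. Then K (dimension 2) consists of the simplices:

  0-simplices (9): a, b, c, d, e, f, g, h, i
  1-simplices (27): ab, ac, ad, ae, af, ah, bd, bf, bg, bh, bi, cd, ce, cf, cg, ci, dg, dh, di, ef, eg, eh, ei, fg, fi, gh, hi
  2-simplices (18): abf, abh, acd, ace, adh, aef, bdg, bdi, bfi, bgh, cdg, cei, cfg, cfi, dhi, efg, egh, ehi

so the chain groups are C_0 ≅ Z^9, C_1 ≅ Z^27, C_2 ≅ Z^18.

Boundary ∂_1: C_1 → C_0 is given by ∂[p,q] = [q] − [p].
As a 9×27 matrix over Z this has rank 8, with invariant factors (1,1,1,1,1,1,1,1).

Boundary ∂_2: C_2 → C_1 acts by ∂[p,q,r] = [q,r] − [p,r] + [p,q]. For instance
  ∂cdg = dg − cg + cd,
  ∂bdi = di − bi + bd.
The resulting 27×18 matrix has rank 18, and its Smith normal form has invariant factors (1,1,1,1,1,1,1,1,1,1,1,1,1,1,1,1,1,2).

Now H_k = ker ∂_k / im ∂_{k+1}, so:

  H_1: rank ker ∂_1 − rank ∂_2 = (27 − 8) − 18 = 1, and ∂_2 has invariant factor 2 > 1, so H_1 ≅ Z × Z/2.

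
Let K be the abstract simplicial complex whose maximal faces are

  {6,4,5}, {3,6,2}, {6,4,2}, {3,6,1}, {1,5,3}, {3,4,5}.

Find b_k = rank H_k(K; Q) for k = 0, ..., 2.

Take the total order 1 < 2 < 3 < 4 < 5 < 6 on the vertex set. Then K (dimension 2) consists of the simplices:

  0-simplices (6): [1], [2], [3], [4], [5], [6]
  1-simplices (12): [1,3], [1,5], [1,6], [2,3], [2,4], [2,6], [3,4], [3,5], [3,6], [4,5], [4,6], [5,6]
  2-simplices (6): [1,3,5], [1,3,6], [2,3,6], [2,4,6], [3,4,5], [4,5,6]

so the chain groups are C_0 ≅ Z^6, C_1 ≅ Z^12, C_2 ≅ Z^6.

The boundary map ∂_1: C_1 → C_0 maps an edge to its endpoints' difference, ∂[p,q] = q − p.
The 6×12 boundary matrix has rank 5 and Smith normal form diag(1,1,1,1,1).

∂_2: C_2 → C_1 acts by ∂[p,q,r] = [q,r] − [p,r] + [p,q]. For instance
  ∂[4,5,6] = [5,6] − [4,6] + [4,5],
  ∂[1,3,5] = [3,5] − [1,5] + [1,3].
The resulting 12×6 matrix has rank 6, and its Smith normal form has invariant factors (1,1,1,1,1,1).

From H_k ≅ ker(∂_k) / im(∂_{k+1}) we obtain:

  H_0: rank C_0 − rank ∂_1 = 6 − 5 = 1, and the invariant factors of ∂_1 are all 1, so H_0 = Z.
  H_1: rank ker ∂_1 − rank ∂_2 = (12 − 5) − 6 = 1, and the invariant factors of ∂_2 are all 1, so H_1 = Z.
  H_2: rank ker ∂_2 − rank ∂_3 = (6 − 6) − 0 = 0, and there is no ∂_3, so H_2 = 0.

As a check, the Euler characteristic is 6 − 12 + 6 = 0, which agrees with 1 − 1 + 0 = 0.
(K is a triangulation of the cylinder S^1 x I.)

Hence the Betti numbers are b_0 = 1, b_1 = 1, b_2 = 0.

b_0 = 1, b_1 = 1, b_2 = 0.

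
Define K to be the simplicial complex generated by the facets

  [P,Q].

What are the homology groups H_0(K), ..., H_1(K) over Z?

H_0 ≅ Z,  H_1 = 0.

Take the total order P < Q on the vertex set. Then K (dimension 1) consists of the simplices:

  0-simplices (2): P, Q
  1-simplices (1): PQ

giving chain groups C_0 ≅ Z^2, C_1 ≅ Z^1.

Boundary ∂_1: C_1 → C_0 maps an edge to its endpoints' difference, ∂[p,q] = q − p. For instance
  ∂PQ = Q − P.
The resulting 2×1 matrix has rank 1, and its Smith normal form has invariant factors (1).

Now H_k = ker ∂_k / im ∂_{k+1}, so:

  H_0: rank C_0 − rank ∂_1 = 2 − 1 = 1, and the invariant factors of ∂_1 are all 1, so H_0 ≅ Z.
  H_1: rank ker ∂_1 − rank ∂_2 = (1 − 1) − 0 = 0, and there is no ∂_2, so H_1 ≅ 0.

As a check, the Euler characteristic is 2 − 1 = 1, which agrees with 1 − 0 = 1.
(K is a triangulation of the 1-simplex.)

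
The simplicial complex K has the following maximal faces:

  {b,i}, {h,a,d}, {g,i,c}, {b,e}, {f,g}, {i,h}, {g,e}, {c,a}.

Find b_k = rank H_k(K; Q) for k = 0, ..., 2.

Order the vertices as a < b < c < d < e < f < g < h < i. Listing each simplex with vertices in this order, K has dimension 2 with simplices:

  0-simplices (9): a, b, c, d, e, f, g, h, i
  1-simplices (12): ac, ad, ah, be, bi, cg, ci, dh, eg, fg, gi, hi
  2-simplices (2): adh, cgi

giving chain groups C_0 ≅ Z^9, C_1 ≅ Z^12, C_2 ≅ Z^2.

The boundary map ∂_1: C_1 → C_0 is given by ∂[p,q] = [q] − [p]. For instance
  ∂ah = h − a.
The resulting 9×12 matrix has rank 8, and its Smith normal form has invariant factors (1,1,1,1,1,1,1,1).

Boundary ∂_2: C_2 → C_1 maps a triangle to the signed sum of its edges. For instance
  ∂cgi = gi − ci + cg,
  ∂adh = dh − ah + ad.
As a 12×2 matrix over Z this has rank 2, with invariant factors (1,1).

From H_k ≅ ker(∂_k) / im(∂_{k+1}) we obtain:

  H_0: rank C_0 − rank ∂_1 = 9 − 8 = 1, and the invariant factors of ∂_1 are all 1, so H_0 = Z.
  H_1: rank ker ∂_1 − rank ∂_2 = (12 − 8) − 2 = 2, and the invariant factors of ∂_2 are all 1, so H_1 = Z^2.
  H_2: rank ker ∂_2 − rank ∂_3 = (2 − 2) − 0 = 0, and there is no ∂_3, so H_2 = 0.

As a check, the Euler characteristic is 9 − 12 + 2 = -1, which agrees with 1 − 2 + 0 = -1.

Hence the Betti numbers are b_0 = 1, b_1 = 2, b_2 = 0.

b_0 = 1, b_1 = 2, b_2 = 0.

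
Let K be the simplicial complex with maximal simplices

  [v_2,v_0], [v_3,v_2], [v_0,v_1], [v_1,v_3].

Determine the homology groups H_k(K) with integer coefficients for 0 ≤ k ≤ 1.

H_0 ≅ Z,  H_1 ≅ Z.

Order the vertices as v_0 < v_1 < v_2 < v_3. Listing each simplex with vertices in this order, K has dimension 1 with simplices:

  0-simplices (4): [v_0], [v_1], [v_2], [v_3]
  1-simplices (4): [v_0,v_1], [v_0,v_2], [v_1,v_3], [v_2,v_3]

giving chain groups C_0 ≅ Z^4, C_1 ≅ Z^4.

Boundary ∂_1: C_1 → C_0 is given by ∂[p,q] = [q] − [p]. For instance
  ∂[v_0,v_1] = [v_1] − [v_0].
This gives a 4×4 integer matrix of rank 3; reducing to Smith normal form yields diagonal entries (1,1,1).

Computing H_k = (kernel of ∂_k) / (image of ∂_{k+1}):

  H_0: rank C_0 − rank ∂_1 = 4 − 3 = 1, and the invariant factors of ∂_1 are all 1, so H_0 = Z.
  H_1: rank ker ∂_1 − rank ∂_2 = (4 − 3) − 0 = 1, and there is no ∂_2, so H_1 = Z.

(K is a triangulation of the circle S^1.)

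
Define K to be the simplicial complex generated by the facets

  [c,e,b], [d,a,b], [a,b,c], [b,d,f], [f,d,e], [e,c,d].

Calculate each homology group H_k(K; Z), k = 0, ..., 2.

H_0 = Z,  H_1 = Z,  H_2 = 0.

Order the vertices as a < b < c < d < e < f. Listing each simplex with vertices in this order, K has dimension 2 with simplices:

  0-simplices (6): a, b, c, d, e, f
  1-simplices (12): ab, ac, ad, bc, bd, be, bf, cd, ce, de, df, ef
  2-simplices (6): abc, abd, bce, bdf, cde, def

giving chain groups C_0 ≅ Z^6, C_1 ≅ Z^12, C_2 ≅ Z^6.

The boundary map ∂_1: C_1 → C_0 is given by ∂[p,q] = [q] − [p]. For instance
  ∂bd = d − b.
This gives a 6×12 integer matrix of rank 5; reducing to Smith normal form yields diagonal entries (1,1,1,1,1).

∂_2: C_2 → C_1 acts by ∂[p,q,r] = [q,r] − [p,r] + [p,q]. For instance
  ∂abd = bd − ad + ab,
  ∂abc = bc − ac + ab.
The resulting 12×6 matrix has rank 6, and its Smith normal form has invariant factors (1,1,1,1,1,1).

Reading off H_k = ker ∂_k / im ∂_{k+1}:

  H_0: rank C_0 − rank ∂_1 = 6 − 5 = 1, and the invariant factors of ∂_1 are all 1, so H_0 ≅ Z.
  H_1: rank ker ∂_1 − rank ∂_2 = (12 − 5) − 6 = 1, and the invariant factors of ∂_2 are all 1, so H_1 ≅ Z.
  H_2: rank ker ∂_2 − rank ∂_3 = (6 − 6) − 0 = 0, and there is no ∂_3, so H_2 ≅ 0.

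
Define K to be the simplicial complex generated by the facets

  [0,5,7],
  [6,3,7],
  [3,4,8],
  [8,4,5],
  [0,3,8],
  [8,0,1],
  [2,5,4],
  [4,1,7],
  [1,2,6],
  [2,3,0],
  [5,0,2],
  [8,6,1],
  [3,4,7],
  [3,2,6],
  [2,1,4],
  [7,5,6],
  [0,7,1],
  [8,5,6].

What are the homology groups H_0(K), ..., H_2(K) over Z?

H_0 = Z,  H_1 = Z^2,  H_2 = Z.

Take the total order 0 < 1 < 2 < 3 < 4 < 5 < 6 < 7 < 8 on the vertex set. Then K (dimension 2) consists of the simplices:

  0-simplices (9): [0], [1], [2], [3], [4], [5], [6], [7], [8]
  1-simplices (27): (27 of them)
  2-simplices (18): [0,1,7], [0,1,8], [0,2,3], [0,2,5], [0,3,8], [0,5,7], [1,2,4], [1,2,6], [1,4,7], [1,6,8], [2,3,6], [2,4,5], [3,4,7], [3,4,8], [3,6,7], [4,5,8], [5,6,7], [5,6,8]

so the chain groups are C_0 ≅ Z^9, C_1 ≅ Z^27, C_2 ≅ Z^18.

∂_1: C_1 → C_0 is given by ∂[p,q] = [q] − [p]. For instance
  ∂[0,3] = [3] − [0].
The resulting 9×27 matrix has rank 8, and its Smith normal form has invariant factors (1,1,1,1,1,1,1,1).

The boundary map ∂_2: C_2 → C_1 sends each 2-simplex [p,q,r] to [q,r] − [p,r] + [p,q]. For instance
  ∂[3,4,8] = [4,8] − [3,8] + [3,4],
  ∂[5,6,7] = [6,7] − [5,7] + [5,6].
As a 27×18 matrix over Z this has rank 17, with invariant factors (1,1,1,1,1,1,1,1,1,1,1,1,1,1,1,1,1).

Reading off H_k = ker ∂_k / im ∂_{k+1}:

  H_0: rank C_0 − rank ∂_1 = 9 − 8 = 1, and the invariant factors of ∂_1 are all 1, so H_0 ≅ Z.
  H_1: rank ker ∂_1 − rank ∂_2 = (27 − 8) − 17 = 2, and the invariant factors of ∂_2 are all 1, so H_1 ≅ Z^2.
  H_2: rank ker ∂_2 − rank ∂_3 = (18 − 17) − 0 = 1, and there is no ∂_3, so H_2 ≅ Z.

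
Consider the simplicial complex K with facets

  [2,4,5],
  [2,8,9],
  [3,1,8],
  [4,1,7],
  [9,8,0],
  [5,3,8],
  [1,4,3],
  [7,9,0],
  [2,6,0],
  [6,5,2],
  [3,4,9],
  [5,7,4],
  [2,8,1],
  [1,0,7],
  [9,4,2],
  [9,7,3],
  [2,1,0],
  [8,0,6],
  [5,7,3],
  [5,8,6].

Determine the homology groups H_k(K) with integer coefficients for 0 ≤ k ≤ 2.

Take the total order 0 < 1 < 2 < 3 < 4 < 5 < 6 < 7 < 8 < 9 on the vertex set. Then K (dimension 2) consists of the simplices:

  0-simplices (10): [0], [1], [2], [3], [4], [5], [6], [7], [8], [9]
  1-simplices (30): (30 of them)
  2-simplices (20): (20 of them)

Hence C_0 ≅ Z^10, C_1 ≅ Z^30, C_2 ≅ Z^20.

∂_1: C_1 → C_0 sends each edge [p,q] (with p < q) to q − p.
As a 10×30 matrix over Z this has rank 9, with invariant factors (1,1,1,1,1,1,1,1,1).

Boundary ∂_2: C_2 → C_1 sends each 2-simplex [p,q,r] to [q,r] − [p,r] + [p,q]. For instance
  ∂[2,4,9] = [4,9] − [2,9] + [2,4],
  ∂[1,3,4] = [3,4] − [1,4] + [1,3].
This gives a 30×20 integer matrix of rank 20; reducing to Smith normal form yields diagonal entries (1,1,1,1,1,1,1,1,1,1,1,1,1,1,1,1,1,1,1,2).

Now H_k = ker ∂_k / im ∂_{k+1}, so:

  H_0: rank C_0 − rank ∂_1 = 10 − 9 = 1, and the invariant factors of ∂_1 are all 1, so H_0 ≅ Z.
  H_1: rank ker ∂_1 − rank ∂_2 = (30 − 9) − 20 = 1, and ∂_2 has invariant factor 2 > 1, so H_1 ≅ Z ⊕ Z_2.
  H_2: rank ker ∂_2 − rank ∂_3 = (20 − 20) − 0 = 0, and there is no ∂_3, so H_2 ≅ 0.

H_0 = Z,  H_1 = Z ⊕ Z_2,  H_2 = 0.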